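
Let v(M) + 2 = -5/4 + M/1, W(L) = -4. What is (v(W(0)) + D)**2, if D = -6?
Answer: 2809/16 ≈ 175.56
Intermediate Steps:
v(M) = -13/4 + M (v(M) = -2 + (-5/4 + M/1) = -2 + (-5*1/4 + M*1) = -2 + (-5/4 + M) = -13/4 + M)
(v(W(0)) + D)**2 = ((-13/4 - 4) - 6)**2 = (-29/4 - 6)**2 = (-53/4)**2 = 2809/16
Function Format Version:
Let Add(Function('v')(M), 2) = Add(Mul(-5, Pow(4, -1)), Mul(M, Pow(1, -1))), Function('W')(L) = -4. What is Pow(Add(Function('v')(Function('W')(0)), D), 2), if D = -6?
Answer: Rational(2809, 16) ≈ 175.56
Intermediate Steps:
Function('v')(M) = Add(Rational(-13, 4), M) (Function('v')(M) = Add(-2, Add(Mul(-5, Pow(4, -1)), Mul(M, Pow(1, -1)))) = Add(-2, Add(Mul(-5, Rational(1, 4)), Mul(M, 1))) = Add(-2, Add(Rational(-5, 4), M)) = Add(Rational(-13, 4), M))
Pow(Add(Function('v')(Function('W')(0)), D), 2) = Pow(Add(Add(Rational(-13, 4), -4), -6), 2) = Pow(Add(Rational(-29, 4), -6), 2) = Pow(Rational(-53, 4), 2) = Rational(2809, 16)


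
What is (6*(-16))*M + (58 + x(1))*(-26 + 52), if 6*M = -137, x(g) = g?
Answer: 3726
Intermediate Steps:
M = -137/6 (M = (1/6)*(-137) = -137/6 ≈ -22.833)
(6*(-16))*M + (58 + x(1))*(-26 + 52) = (6*(-16))*(-137/6) + (58 + 1)*(-26 + 52) = -96*(-137/6) + 59*26 = 2192 + 1534 = 3726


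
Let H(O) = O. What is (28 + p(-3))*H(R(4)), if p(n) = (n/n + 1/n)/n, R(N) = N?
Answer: 1000/9 ≈ 111.11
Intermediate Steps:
p(n) = (1 + 1/n)/n
(28 + p(-3))*H(R(4)) = (28 + (1 - 3)/(-3)**2)*4 = (28 + (1/9)*(-2))*4 = (28 - 2/9)*4 = (250/9)*4 = 1000/9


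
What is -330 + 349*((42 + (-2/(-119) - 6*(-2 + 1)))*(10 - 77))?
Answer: -133649732/119 ≈ -1.1231e+6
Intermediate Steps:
-330 + 349*((42 + (-2/(-119) - 6*(-2 + 1)))*(10 - 77)) = -330 + 349*((42 + (-2*(-1/119) - 6*(-1)))*(-67)) = -330 + 349*((42 + (2/119 - 1*(-6)))*(-67)) = -330 + 349*((42 + (2/119 + 6))*(-67)) = -330 + 349*((42 + 716/119)*(-67)) = -330 + 349*((5714/119)*(-67)) = -330 + 349*(-382838/119) = -330 - 133610462/119 = -133649732/119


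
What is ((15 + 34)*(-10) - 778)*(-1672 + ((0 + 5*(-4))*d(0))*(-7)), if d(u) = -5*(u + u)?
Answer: 2120096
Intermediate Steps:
d(u) = -10*u
((15 + 34)*(-10) - 778)*(-1672 + ((0 + 5*(-4))*d(0))*(-7)) = ((15 + 34)*(-10) - 778)*(-1672 + ((0 + 5*(-4))*(-10*0))*(-7)) = (49*(-10) - 778)*(-1672 + ((0 - 20)*0)*(-7)) = (-490 - 778)*(-1672 - 20*0*(-7)) = -1268*(-1672 + 0*(-7)) = -1268*(-1672 + 0) = -1268*(-1672) = 2120096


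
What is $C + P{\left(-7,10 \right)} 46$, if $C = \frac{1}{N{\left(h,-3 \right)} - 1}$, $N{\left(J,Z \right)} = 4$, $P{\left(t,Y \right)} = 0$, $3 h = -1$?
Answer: $\frac{1}{3} \approx 0.33333$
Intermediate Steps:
$h = - \frac{1}{3}$ ($h = \frac{1}{3} \left(-1\right) = - \frac{1}{3} \approx -0.33333$)
$C = \frac{1}{3}$ ($C = \frac{1}{4 - 1} = \frac{1}{3} \approx 0.33333$)
$C + P{\left(-7,10 \right)} 46 = \frac{1}{3} + 0 \cdot 46 = \frac{1}{3} + 0 = \frac{1}{3}$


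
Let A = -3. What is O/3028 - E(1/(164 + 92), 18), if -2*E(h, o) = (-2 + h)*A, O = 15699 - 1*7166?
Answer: 2252705/387584 ≈ 5.8122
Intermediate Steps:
O = 8533 (O = 15699 - 7166 = 8533)
E(h, o) = -3 + 3*h/2 (E(h, o) = -(-2 + h)*(-3)/2 = -(6 - 3*h)/2 = -3 + 3*h/2)
O/3028 - E(1/(164 + 92), 18) = 8533/3028 - (-3 + 3/(2*(164 + 92))) = 8533*(1/3028) - (-3 + (3/2)/256) = 8533/3028 - (-3 + (3/2)*(1/256)) = 8533/3028 - (-3 + 3/512) = 8533/3028 - 1*(-1533/512) = 8533/3028 + 1533/512 = 2252705/387584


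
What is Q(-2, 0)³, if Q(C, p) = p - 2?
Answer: -8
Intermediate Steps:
Q(C, p) = -2 + p
Q(-2, 0)³ = (-2 + 0)³ = (-2)³ = -8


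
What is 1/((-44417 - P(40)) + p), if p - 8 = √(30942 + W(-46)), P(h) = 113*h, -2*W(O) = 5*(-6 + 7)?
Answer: -97858/4788032203 - √123758/4788032203 ≈ -2.0512e-5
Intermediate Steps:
W(O) = -5/2 (W(O) = -5*(-6 + 7)/2 = -5/2)
p = 8 + √123758/2 (p = 8 + √(30942 - 5/2) = 8 + √(61879/2) = 8 + √123758/2 ≈ 183.90)
1/((-44417 - P(40)) + p) = 1/((-44417 - 113*40) + (8 + √123758/2)) = 1/((-44417 - 1*4520) + (8 + √123758/2)) = 1/((-44417 - 4520) + (8 + √123758/2)) = 1/(-48937 + (8 + √123758/2)) = 1/(-48929 + √123758/2)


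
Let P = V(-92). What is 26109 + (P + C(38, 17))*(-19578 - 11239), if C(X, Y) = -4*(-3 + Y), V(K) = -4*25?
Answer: 4833561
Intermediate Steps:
V(K) = -100
P = -100
C(X, Y) = 12 - 4*Y
26109 + (P + C(38, 17))*(-19578 - 11239) = 26109 + (-100 + (12 - 4*17))*(-19578 - 11239) = 26109 + (-100 + (12 - 68))*(-30817) = 26109 + (-100 - 56)*(-30817) = 26109 - 156*(-30817) = 26109 + 4807452 = 4833561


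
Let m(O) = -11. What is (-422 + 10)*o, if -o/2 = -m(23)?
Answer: 9064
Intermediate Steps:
o = -22 (o = -(-2)*(-11) = -2*11 = -22)
(-422 + 10)*o = (-422 + 10)*(-22) = -412*(-22) = 9064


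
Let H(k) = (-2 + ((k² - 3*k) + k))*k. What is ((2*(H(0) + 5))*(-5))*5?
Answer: -250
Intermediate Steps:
H(k) = k*(-2 + k² - 2*k) (H(k) = (-2 + (k² - 2*k))*k = (-2 + k² - 2*k)*k = k*(-2 + k² - 2*k))
((2*(H(0) + 5))*(-5))*5 = ((2*(0*(-2 + 0² - 2*0) + 5))*(-5))*5 = ((2*(0*(-2 + 0 + 0) + 5))*(-5))*5 = ((2*(0*(-2) + 5))*(-5))*5 = ((2*(0 + 5))*(-5))*5 = ((2*5)*(-5))*5 = (10*(-5))*5 = -50*5 = -250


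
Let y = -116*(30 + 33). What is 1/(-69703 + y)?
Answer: -1/77011 ≈ -1.2985e-5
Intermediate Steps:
y = -7308 (y = -116*63 = -7308)
1/(-69703 + y) = 1/(-69703 - 7308) = 1/(-77011) = -1/77011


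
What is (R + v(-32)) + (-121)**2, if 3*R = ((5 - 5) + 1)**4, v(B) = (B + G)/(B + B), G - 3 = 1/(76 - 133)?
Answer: 26706619/1824 ≈ 14642.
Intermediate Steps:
G = 170/57 (G = 3 + 1/(76 - 133) = 3 + 1/(-57) = 3 - 1/57 = 170/57 ≈ 2.9825)
v(B) = (170/57 + B)/(2*B) (v(B) = (B + 170/57)/(B + B) = (170/57 + B)/((2*B)) = (170/57 + B)*(1/(2*B)) = (170/57 + B)/(2*B))
R = 1/3 (R = ((5 - 5) + 1)**4/3 = (0 + 1)**4/3 = (1/3)*1**4 = (1/3)*1 = 1/3 ≈ 0.33333)
(R + v(-32)) + (-121)**2 = (1/3 + (1/114)*(170 + 57*(-32))/(-32)) + (-121)**2 = (1/3 + (1/114)*(-1/32)*(170 - 1824)) + 14641 = (1/3 + (1/114)*(-1/32)*(-1654)) + 14641 = (1/3 + 827/1824) + 14641 = 1435/1824 + 14641 = 26706619/1824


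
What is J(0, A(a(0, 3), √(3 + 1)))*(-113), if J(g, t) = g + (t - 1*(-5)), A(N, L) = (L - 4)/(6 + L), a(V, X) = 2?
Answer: -2147/4 ≈ -536.75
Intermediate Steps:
A(N, L) = (-4 + L)/(6 + L)
J(g, t) = 5 + g + t (J(g, t) = g + (t + 5) = g + (5 + t) = 5 + g + t)
J(0, A(a(0, 3), √(3 + 1)))*(-113) = (5 + 0 + (-4 + √(3 + 1))/(6 + √(3 + 1)))*(-113) = (5 + 0 + (-4 + √4)/(6 + √4))*(-113) = (5 + 0 + (-4 + 2)/(6 + 2))*(-113) = (5 + 0 - 2/8)*(-113) = (5 + 0 + (⅛)*(-2))*(-113) = (5 + 0 - ¼)*(-113) = (19/4)*(-113) = -2147/4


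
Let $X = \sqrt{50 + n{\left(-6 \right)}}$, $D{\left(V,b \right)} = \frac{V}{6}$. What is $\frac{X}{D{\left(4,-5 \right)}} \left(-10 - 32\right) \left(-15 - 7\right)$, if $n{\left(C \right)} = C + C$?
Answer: $1386 \sqrt{38} \approx 8543.9$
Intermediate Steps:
$D{\left(V,b \right)} = \frac{V}{6}$ ($D{\left(V,b \right)} = V \frac{1}{6} = \frac{V}{6}$)
$n{\left(C \right)} = 2 C$
$X = \sqrt{38}$ ($X = \sqrt{50 + 2 \left(-6\right)} = \sqrt{50 - 12} = \sqrt{38} \approx 6.1644$)
$\frac{X}{D{\left(4,-5 \right)}} \left(-10 - 32\right) \left(-15 - 7\right) = \frac{\sqrt{38}}{\frac{1}{6} \cdot 4} \left(-10 - 32\right) \left(-15 - 7\right) = \frac{\sqrt{38}}{\frac{2}{3}} \left(\left(-42\right) \left(-22\right)\right) = \sqrt{38} \cdot \frac{3}{2} \cdot 924 = \frac{3 \sqrt{38}}{2} \cdot 924 = 1386 \sqrt{38}$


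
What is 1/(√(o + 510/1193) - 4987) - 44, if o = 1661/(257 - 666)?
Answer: -533945840012603/12135077424336 - I*√865104006071/12135077424336 ≈ -44.0 - 7.6646e-8*I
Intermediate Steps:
o = -1661/409 (o = 1661/(-409) = 1661*(-1/409) = -1661/409 ≈ -4.0611)
1/(√(o + 510/1193) - 4987) - 44 = 1/(√(-1661/409 + 510/1193) - 4987) - 44 = 1/(√(-1772983/487937) - 4987) - 44 = 1/(I*√865104006071/487937 - 4987) - 44 = 1/(-4987 + I*√865104006071/487937) - 44 = -44 + 1/(-4987 + I*√865104006071/487937)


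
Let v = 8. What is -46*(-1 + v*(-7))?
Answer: 2622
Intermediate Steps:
-46*(-1 + v*(-7)) = -46*(-1 + 8*(-7)) = -46*(-1 - 56) = -46*(-57) = 2622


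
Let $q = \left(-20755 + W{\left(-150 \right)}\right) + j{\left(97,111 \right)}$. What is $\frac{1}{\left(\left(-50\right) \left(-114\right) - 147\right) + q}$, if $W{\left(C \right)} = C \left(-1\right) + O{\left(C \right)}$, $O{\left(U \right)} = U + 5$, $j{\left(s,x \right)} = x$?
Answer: $- \frac{1}{15086} \approx -6.6287 \cdot 10^{-5}$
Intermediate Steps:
$O{\left(U \right)} = 5 + U$
$W{\left(C \right)} = 5$ ($W{\left(C \right)} = C \left(-1\right) + \left(5 + C\right) = - C + \left(5 + C\right) = 5$)
$q = -20639$ ($q = \left(-20755 + 5\right) + 111 = -20750 + 111 = -20639$)
$\frac{1}{\left(\left(-50\right) \left(-114\right) - 147\right) + q} = \frac{1}{\left(\left(-50\right) \left(-114\right) - 147\right) - 20639} = \frac{1}{\left(5700 - 147\right) - 20639} = \frac{1}{5553 - 20639} = \frac{1}{-15086} = - \frac{1}{15086}$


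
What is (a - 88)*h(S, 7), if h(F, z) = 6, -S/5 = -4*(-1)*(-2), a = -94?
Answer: -1092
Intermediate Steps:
S = 40 (S = -5*(-4*(-1))*(-2) = -20*(-2) = -5*(-8) = 40)
(a - 88)*h(S, 7) = (-94 - 88)*6 = -182*6 = -1092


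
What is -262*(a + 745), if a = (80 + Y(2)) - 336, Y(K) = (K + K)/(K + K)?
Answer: -128380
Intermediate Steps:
Y(K) = 1 (Y(K) = (2*K)/((2*K)) = (2*K)*(1/(2*K)) = 1)
a = -255 (a = (80 + 1) - 336 = 81 - 336 = -255)
-262*(a + 745) = -262*(-255 + 745) = -262*490 = -128380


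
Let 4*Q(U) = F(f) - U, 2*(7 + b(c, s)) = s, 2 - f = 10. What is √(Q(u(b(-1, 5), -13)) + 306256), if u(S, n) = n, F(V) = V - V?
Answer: √1225037/2 ≈ 553.41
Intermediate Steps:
f = -8 (f = 2 - 1*10 = 2 - 10 = -8)
b(c, s) = -7 + s/2
F(V) = 0
Q(U) = -U/4 (Q(U) = (0 - U)/4 = (-U)/4 = -U/4)
√(Q(u(b(-1, 5), -13)) + 306256) = √(-¼*(-13) + 306256) = √(13/4 + 306256) = √(1225037/4) = √1225037/2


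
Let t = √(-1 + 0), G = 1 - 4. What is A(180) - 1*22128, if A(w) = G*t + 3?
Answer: -22125 - 3*I ≈ -22125.0 - 3.0*I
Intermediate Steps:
G = -3
t = I (t = √(-1) = I ≈ 1.0*I)
A(w) = 3 - 3*I (A(w) = -3*I + 3 = 3 - 3*I)
A(180) - 1*22128 = (3 - 3*I) - 1*22128 = (3 - 3*I) - 22128 = -22125 - 3*I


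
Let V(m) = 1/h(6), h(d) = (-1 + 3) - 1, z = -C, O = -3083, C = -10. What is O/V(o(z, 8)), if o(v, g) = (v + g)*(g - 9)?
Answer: -3083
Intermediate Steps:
z = 10 (z = -1*(-10) = 10)
h(d) = 1 (h(d) = 2 - 1 = 1)
o(v, g) = (-9 + g)*(g + v) (o(v, g) = (g + v)*(-9 + g) = (-9 + g)*(g + v))
V(m) = 1 (V(m) = 1/1 = 1)
O/V(o(z, 8)) = -3083/1 = -3083*1 = -3083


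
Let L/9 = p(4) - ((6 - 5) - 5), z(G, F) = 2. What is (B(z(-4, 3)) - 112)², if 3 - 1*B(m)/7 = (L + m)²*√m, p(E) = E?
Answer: 2938692729 + 6976424*√2 ≈ 2.9486e+9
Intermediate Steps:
L = 72 (L = 9*(4 - ((6 - 5) - 5)) = 9*(4 - (1 - 5)) = 9*(4 - 1*(-4)) = 9*(4 + 4) = 9*8 = 72)
B(m) = 21 - 7*√m*(72 + m)² (B(m) = 21 - 7*(72 + m)²*√m = 21 - 7*√m*(72 + m)²)
(B(z(-4, 3)) - 112)² = ((21 - 7*√2*(72 + 2)²) - 112)² = ((21 - 7*√2*74²) - 112)² = ((21 - 7*√2*5476) - 112)² = ((21 - 38332*√2) - 112)² = (-91 - 38332*√2)²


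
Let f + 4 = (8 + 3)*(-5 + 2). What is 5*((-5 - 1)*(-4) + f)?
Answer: -65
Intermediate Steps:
f = -37 (f = -4 + (8 + 3)*(-5 + 2) = -4 + 11*(-3) = -4 - 33 = -37)
5*((-5 - 1)*(-4) + f) = 5*((-5 - 1)*(-4) - 37) = 5*(-6*(-4) - 37) = 5*(24 - 37) = 5*(-13) = -65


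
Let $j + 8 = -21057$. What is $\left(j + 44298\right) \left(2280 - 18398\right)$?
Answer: $-374469494$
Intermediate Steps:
$j = -21065$ ($j = -8 - 21057 = -21065$)
$\left(j + 44298\right) \left(2280 - 18398\right) = \left(-21065 + 44298\right) \left(2280 - 18398\right) = 23233 \left(-16118\right) = -374469494$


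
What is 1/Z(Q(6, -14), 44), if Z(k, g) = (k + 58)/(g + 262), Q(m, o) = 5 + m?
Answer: 102/23 ≈ 4.4348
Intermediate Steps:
Z(k, g) = (58 + k)/(262 + g)
1/Z(Q(6, -14), 44) = 1/((58 + (5 + 6))/(262 + 44)) = 1/((58 + 11)/306) = 1/((1/306)*69) = 1/(23/102) = 102/23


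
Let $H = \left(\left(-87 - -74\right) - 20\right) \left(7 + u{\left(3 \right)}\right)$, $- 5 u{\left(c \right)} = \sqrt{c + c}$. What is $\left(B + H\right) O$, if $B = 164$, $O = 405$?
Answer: $-27135 + 2673 \sqrt{6} \approx -20588.0$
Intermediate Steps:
$u{\left(c \right)} = - \frac{\sqrt{2} \sqrt{c}}{5}$ ($u{\left(c \right)} = - \frac{\sqrt{c + c}}{5} = - \frac{\sqrt{2 c}}{5} = - \frac{\sqrt{2} \sqrt{c}}{5}$)
$H = -231 + \frac{33 \sqrt{6}}{5}$ ($H = \left(\left(-87 - -74\right) - 20\right) \left(7 - \frac{\sqrt{2} \sqrt{3}}{5}\right) = \left(\left(-87 + 74\right) - 20\right) \left(7 - \frac{\sqrt{6}}{5}\right) = \left(-13 - 20\right) \left(7 - \frac{\sqrt{6}}{5}\right) = - 33 \left(7 - \frac{\sqrt{6}}{5}\right) = -231 + \frac{33 \sqrt{6}}{5} \approx -214.83$)
$\left(B + H\right) O = \left(164 - \left(231 - \frac{33 \sqrt{6}}{5}\right)\right) 405 = \left(-67 + \frac{33 \sqrt{6}}{5}\right) 405 = -27135 + 2673 \sqrt{6}$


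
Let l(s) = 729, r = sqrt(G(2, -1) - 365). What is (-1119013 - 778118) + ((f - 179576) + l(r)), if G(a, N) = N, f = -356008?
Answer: -2431986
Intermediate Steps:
r = I*sqrt(366) (r = sqrt(-1 - 365) = sqrt(-366) = I*sqrt(366) ≈ 19.131*I)
(-1119013 - 778118) + ((f - 179576) + l(r)) = (-1119013 - 778118) + ((-356008 - 179576) + 729) = -1897131 + (-535584 + 729) = -1897131 - 534855 = -2431986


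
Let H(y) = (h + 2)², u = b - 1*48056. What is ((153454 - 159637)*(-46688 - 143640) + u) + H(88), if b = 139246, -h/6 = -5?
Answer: 1176890238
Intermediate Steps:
h = 30 (h = -6*(-5) = 30)
u = 91190 (u = 139246 - 1*48056 = 139246 - 48056 = 91190)
H(y) = 1024 (H(y) = (30 + 2)² = 32² = 1024)
((153454 - 159637)*(-46688 - 143640) + u) + H(88) = ((153454 - 159637)*(-46688 - 143640) + 91190) + 1024 = (-6183*(-190328) + 91190) + 1024 = (1176798024 + 91190) + 1024 = 1176889214 + 1024 = 1176890238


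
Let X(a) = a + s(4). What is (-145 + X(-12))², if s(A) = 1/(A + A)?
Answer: 1575025/64 ≈ 24610.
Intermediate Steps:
s(A) = 1/(2*A)
X(a) = ⅛ + a (X(a) = a + (½)/4 = a + (½)*(¼) = a + ⅛ = ⅛ + a)
(-145 + X(-12))² = (-145 + (⅛ - 12))² = (-145 - 95/8)² = (-1255/8)² = 1575025/64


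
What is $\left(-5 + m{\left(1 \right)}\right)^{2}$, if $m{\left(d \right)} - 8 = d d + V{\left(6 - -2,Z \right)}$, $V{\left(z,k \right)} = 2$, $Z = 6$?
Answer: $36$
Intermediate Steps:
$m{\left(d \right)} = 10 + d^{2}$ ($m{\left(d \right)} = 8 + \left(d d + 2\right) = 8 + \left(d^{2} + 2\right) = 8 + \left(2 + d^{2}\right) = 10 + d^{2}$)
$\left(-5 + m{\left(1 \right)}\right)^{2} = \left(-5 + \left(10 + 1^{2}\right)\right)^{2} = \left(-5 + \left(10 + 1\right)\right)^{2} = \left(-5 + 11\right)^{2} = 6^{2} = 36$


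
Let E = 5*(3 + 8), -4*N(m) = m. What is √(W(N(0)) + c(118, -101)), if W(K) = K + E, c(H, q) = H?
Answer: √173 ≈ 13.153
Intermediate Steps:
N(m) = -m/4
E = 55 (E = 5*11 = 55)
W(K) = 55 + K (W(K) = K + 55 = 55 + K)
√(W(N(0)) + c(118, -101)) = √((55 - ¼*0) + 118) = √((55 + 0) + 118) = √(55 + 118) = √173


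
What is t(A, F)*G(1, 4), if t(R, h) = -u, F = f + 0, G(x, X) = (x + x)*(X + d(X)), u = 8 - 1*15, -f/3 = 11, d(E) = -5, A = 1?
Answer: -14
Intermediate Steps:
f = -33 (f = -3*11 = -33)
u = -7 (u = 8 - 15 = -7)
G(x, X) = 2*x*(-5 + X) (G(x, X) = (x + x)*(X - 5) = (2*x)*(-5 + X) = 2*x*(-5 + X))
F = -33 (F = -33 + 0 = -33)
t(R, h) = 7 (t(R, h) = -1*(-7) = 7)
t(A, F)*G(1, 4) = 7*(2*1*(-5 + 4)) = 7*(2*1*(-1)) = 7*(-2) = -14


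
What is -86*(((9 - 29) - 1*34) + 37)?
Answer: 1462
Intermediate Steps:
-86*(((9 - 29) - 1*34) + 37) = -86*((-20 - 34) + 37) = -86*(-54 + 37) = -86*(-17) = 1462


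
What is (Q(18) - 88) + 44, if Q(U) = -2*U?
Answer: -80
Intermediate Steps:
(Q(18) - 88) + 44 = (-2*18 - 88) + 44 = (-36 - 88) + 44 = -124 + 44 = -80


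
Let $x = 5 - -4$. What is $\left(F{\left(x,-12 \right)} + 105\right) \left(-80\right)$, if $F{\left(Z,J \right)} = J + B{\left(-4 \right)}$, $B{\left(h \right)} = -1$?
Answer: $-7360$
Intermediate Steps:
$x = 9$ ($x = 5 + 4 = 9$)
$F{\left(Z,J \right)} = -1 + J$ ($F{\left(Z,J \right)} = J - 1 = -1 + J$)
$\left(F{\left(x,-12 \right)} + 105\right) \left(-80\right) = \left(\left(-1 - 12\right) + 105\right) \left(-80\right) = \left(-13 + 105\right) \left(-80\right) = 92 \left(-80\right) = -7360$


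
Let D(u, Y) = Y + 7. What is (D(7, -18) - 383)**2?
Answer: 155236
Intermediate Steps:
D(u, Y) = 7 + Y
(D(7, -18) - 383)**2 = ((7 - 18) - 383)**2 = (-11 - 383)**2 = (-394)**2 = 155236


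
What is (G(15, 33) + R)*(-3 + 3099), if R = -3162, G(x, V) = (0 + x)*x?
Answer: -9092952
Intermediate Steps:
G(x, V) = x² (G(x, V) = x*x = x²)
(G(15, 33) + R)*(-3 + 3099) = (15² - 3162)*(-3 + 3099) = (225 - 3162)*3096 = -2937*3096 = -9092952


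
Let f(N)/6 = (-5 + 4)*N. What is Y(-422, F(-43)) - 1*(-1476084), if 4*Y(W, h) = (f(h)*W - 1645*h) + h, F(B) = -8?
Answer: 1474308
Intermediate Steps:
f(N) = -6*N (f(N) = 6*((-5 + 4)*N) = 6*(-N) = -6*N)
Y(W, h) = -411*h - 3*W*h/2 (Y(W, h) = (((-6*h)*W - 1645*h) + h)/4 = ((-6*W*h - 1645*h) + h)/4 = ((-1645*h - 6*W*h) + h)/4 = (-1644*h - 6*W*h)/4 = -411*h - 3*W*h/2)
Y(-422, F(-43)) - 1*(-1476084) = (3/2)*(-8)*(-274 - 1*(-422)) - 1*(-1476084) = (3/2)*(-8)*(-274 + 422) + 1476084 = (3/2)*(-8)*148 + 1476084 = -1776 + 1476084 = 1474308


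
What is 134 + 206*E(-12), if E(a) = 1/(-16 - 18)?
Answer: 2175/17 ≈ 127.94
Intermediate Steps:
E(a) = -1/34 (E(a) = 1/(-34) = -1/34)
134 + 206*E(-12) = 134 + 206*(-1/34) = 134 - 103/17 = 2175/17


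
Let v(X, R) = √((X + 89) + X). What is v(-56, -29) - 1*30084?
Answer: -30084 + I*√23 ≈ -30084.0 + 4.7958*I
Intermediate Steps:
v(X, R) = √(89 + 2*X) (v(X, R) = √((89 + X) + X) = √(89 + 2*X))
v(-56, -29) - 1*30084 = √(89 + 2*(-56)) - 1*30084 = √(89 - 112) - 30084 = √(-23) - 30084 = I*√23 - 30084 = -30084 + I*√23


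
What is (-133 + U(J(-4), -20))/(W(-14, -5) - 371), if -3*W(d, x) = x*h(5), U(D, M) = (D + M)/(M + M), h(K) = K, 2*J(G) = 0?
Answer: 795/2176 ≈ 0.36535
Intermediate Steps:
J(G) = 0 (J(G) = (½)*0 = 0)
U(D, M) = (D + M)/(2*M) (U(D, M) = (D + M)/((2*M)) = (D + M)*(1/(2*M)) = (D + M)/(2*M))
W(d, x) = -5*x/3 (W(d, x) = -x*5/3 = -5*x/3)
(-133 + U(J(-4), -20))/(W(-14, -5) - 371) = (-133 + (½)*(0 - 20)/(-20))/(-5/3*(-5) - 371) = (-133 + (½)*(-1/20)*(-20))/(25/3 - 371) = (-133 + ½)/(-1088/3) = -265/2*(-3/1088) = 795/2176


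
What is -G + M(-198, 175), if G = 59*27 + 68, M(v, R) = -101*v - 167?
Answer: 18170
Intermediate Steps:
M(v, R) = -167 - 101*v
G = 1661 (G = 1593 + 68 = 1661)
-G + M(-198, 175) = -1*1661 + (-167 - 101*(-198)) = -1661 + (-167 + 19998) = -1661 + 19831 = 18170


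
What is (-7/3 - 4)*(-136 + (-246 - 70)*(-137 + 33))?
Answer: -621832/3 ≈ -2.0728e+5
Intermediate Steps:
(-7/3 - 4)*(-136 + (-246 - 70)*(-137 + 33)) = ((⅓)*(-7) - 4)*(-136 - 316*(-104)) = (-7/3 - 4)*(-136 + 32864) = -19/3*32728 = -621832/3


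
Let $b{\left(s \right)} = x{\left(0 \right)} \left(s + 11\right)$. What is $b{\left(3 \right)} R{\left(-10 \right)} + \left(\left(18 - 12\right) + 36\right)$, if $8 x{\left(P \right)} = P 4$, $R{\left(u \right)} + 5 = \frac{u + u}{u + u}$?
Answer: $42$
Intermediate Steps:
$R{\left(u \right)} = -4$ ($R{\left(u \right)} = -5 + \frac{u + u}{u + u} = -5 + \frac{2 u}{2 u} = -5 + 2 u \frac{1}{2 u} = -5 + 1 = -4$)
$x{\left(P \right)} = \frac{P}{2}$ ($x{\left(P \right)} = \frac{P 4}{8} = \frac{4 P}{8} = \frac{P}{2}$)
$b{\left(s \right)} = 0$ ($b{\left(s \right)} = \frac{1}{2} \cdot 0 \left(s + 11\right) = 0 \left(11 + s\right) = 0$)
$b{\left(3 \right)} R{\left(-10 \right)} + \left(\left(18 - 12\right) + 36\right) = 0 \left(-4\right) + \left(\left(18 - 12\right) + 36\right) = 0 + \left(6 + 36\right) = 0 + 42 = 42$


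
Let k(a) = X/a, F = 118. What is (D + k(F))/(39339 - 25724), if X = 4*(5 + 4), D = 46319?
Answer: 2732839/803285 ≈ 3.4021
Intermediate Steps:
X = 36 (X = 4*9 = 36)
k(a) = 36/a
(D + k(F))/(39339 - 25724) = (46319 + 36/118)/(39339 - 25724) = (46319 + 36*(1/118))/13615 = (46319 + 18/59)*(1/13615) = (2732839/59)*(1/13615) = 2732839/803285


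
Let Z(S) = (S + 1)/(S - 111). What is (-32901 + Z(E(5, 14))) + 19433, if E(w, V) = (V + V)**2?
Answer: -9063179/673 ≈ -13467.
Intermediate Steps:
E(w, V) = 4*V**2 (E(w, V) = (2*V)**2 = 4*V**2)
Z(S) = (1 + S)/(-111 + S)
(-32901 + Z(E(5, 14))) + 19433 = (-32901 + (1 + 4*14**2)/(-111 + 4*14**2)) + 19433 = (-32901 + (1 + 4*196)/(-111 + 4*196)) + 19433 = (-32901 + (1 + 784)/(-111 + 784)) + 19433 = (-32901 + 785/673) + 19433 = -22141588/673 + 19433 = -9063179/673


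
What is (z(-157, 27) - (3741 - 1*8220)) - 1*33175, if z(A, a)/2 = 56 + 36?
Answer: -28512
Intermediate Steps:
z(A, a) = 184 (z(A, a) = 2*(56 + 36) = 2*92 = 184)
(z(-157, 27) - (3741 - 1*8220)) - 1*33175 = (184 - (3741 - 1*8220)) - 1*33175 = (184 - (3741 - 8220)) - 33175 = (184 - 1*(-4479)) - 33175 = (184 + 4479) - 33175 = 4663 - 33175 = -28512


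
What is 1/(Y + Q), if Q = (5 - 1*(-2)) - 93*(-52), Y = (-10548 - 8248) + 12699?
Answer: -1/1254 ≈ -0.00079745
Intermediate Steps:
Y = -6097 (Y = -18796 + 12699 = -6097)
Q = 4843 (Q = (5 + 2) + 4836 = 7 + 4836 = 4843)
1/(Y + Q) = 1/(-6097 + 4843) = 1/(-1254) = -1/1254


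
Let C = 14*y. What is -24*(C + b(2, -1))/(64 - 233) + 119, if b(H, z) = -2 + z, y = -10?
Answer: 1283/13 ≈ 98.692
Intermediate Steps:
C = -140 (C = 14*(-10) = -140)
-24*(C + b(2, -1))/(64 - 233) + 119 = -24*(-140 + (-2 - 1))/(64 - 233) + 119 = -24*(-140 - 3)/(-169) + 119 = -(-3432)*(-1)/169 + 119 = -24*11/13 + 119 = -264/13 + 119 = 1283/13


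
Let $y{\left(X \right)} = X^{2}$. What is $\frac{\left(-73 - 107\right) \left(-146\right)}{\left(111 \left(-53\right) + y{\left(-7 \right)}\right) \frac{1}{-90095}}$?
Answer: $\frac{1183848300}{2917} \approx 4.0584 \cdot 10^{5}$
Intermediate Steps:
$\frac{\left(-73 - 107\right) \left(-146\right)}{\left(111 \left(-53\right) + y{\left(-7 \right)}\right) \frac{1}{-90095}} = \frac{\left(-73 - 107\right) \left(-146\right)}{\left(111 \left(-53\right) + \left(-7\right)^{2}\right) \frac{1}{-90095}} = \frac{\left(-180\right) \left(-146\right)}{\left(-5883 + 49\right) \left(- \frac{1}{90095}\right)} = \frac{26280}{\left(-5834\right) \left(- \frac{1}{90095}\right)} = \frac{26280}{\frac{5834}{90095}} = 26280 \cdot \frac{90095}{5834} = \frac{1183848300}{2917}$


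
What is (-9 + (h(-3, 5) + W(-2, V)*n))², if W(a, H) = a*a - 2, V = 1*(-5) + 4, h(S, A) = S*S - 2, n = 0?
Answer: 4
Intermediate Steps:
h(S, A) = -2 + S² (h(S, A) = S² - 2 = -2 + S²)
V = -1 (V = -5 + 4 = -1)
W(a, H) = -2 + a² (W(a, H) = a² - 2 = -2 + a²)
(-9 + (h(-3, 5) + W(-2, V)*n))² = (-9 + ((-2 + (-3)²) + (-2 + (-2)²)*0))² = (-9 + ((-2 + 9) + (-2 + 4)*0))² = (-9 + (7 + 2*0))² = (-9 + (7 + 0))² = (-9 + 7)² = (-2)² = 4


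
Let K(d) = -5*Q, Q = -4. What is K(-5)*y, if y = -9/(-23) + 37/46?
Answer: 550/23 ≈ 23.913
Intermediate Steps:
K(d) = 20 (K(d) = -5*(-4) = 20)
y = 55/46 (y = -9*(-1/23) + 37*(1/46) = 9/23 + 37/46 = 55/46 ≈ 1.1957)
K(-5)*y = 20*(55/46) = 550/23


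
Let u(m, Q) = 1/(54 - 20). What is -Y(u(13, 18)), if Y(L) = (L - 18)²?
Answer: -373321/1156 ≈ -322.94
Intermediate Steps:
u(m, Q) = 1/34
Y(L) = (-18 + L)²
-Y(u(13, 18)) = -(-18 + 1/34)² = -(-611/34)² = -1*373321/1156 = -373321/1156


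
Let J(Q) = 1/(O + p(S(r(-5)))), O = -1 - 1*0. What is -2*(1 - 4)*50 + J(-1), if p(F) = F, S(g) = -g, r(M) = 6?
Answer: 2099/7 ≈ 299.86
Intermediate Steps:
O = -1 (O = -1 + 0 = -1)
J(Q) = -⅐ (J(Q) = 1/(-1 - 1*6) = 1/(-1 - 6) = 1/(-7) = -⅐)
-2*(1 - 4)*50 + J(-1) = -2*(1 - 4)*50 - ⅐ = -2*(-3)*50 - ⅐ = 6*50 - ⅐ = 300 - ⅐ = 2099/7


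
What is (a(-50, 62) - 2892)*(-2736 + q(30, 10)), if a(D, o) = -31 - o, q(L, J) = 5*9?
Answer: 8032635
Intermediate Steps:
q(L, J) = 45
(a(-50, 62) - 2892)*(-2736 + q(30, 10)) = ((-31 - 1*62) - 2892)*(-2736 + 45) = ((-31 - 62) - 2892)*(-2691) = (-93 - 2892)*(-2691) = -2985*(-2691) = 8032635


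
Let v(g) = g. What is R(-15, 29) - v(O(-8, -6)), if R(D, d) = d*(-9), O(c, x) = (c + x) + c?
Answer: -239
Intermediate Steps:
O(c, x) = x + 2*c
R(D, d) = -9*d
R(-15, 29) - v(O(-8, -6)) = -9*29 - (-6 + 2*(-8)) = -261 - (-6 - 16) = -261 - 1*(-22) = -261 + 22 = -239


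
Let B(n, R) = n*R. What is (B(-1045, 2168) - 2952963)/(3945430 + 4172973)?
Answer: -5218523/8118403 ≈ -0.64280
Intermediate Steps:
B(n, R) = R*n
(B(-1045, 2168) - 2952963)/(3945430 + 4172973) = (2168*(-1045) - 2952963)/(3945430 + 4172973) = (-2265560 - 2952963)/8118403 = -5218523*1/8118403 = -5218523/8118403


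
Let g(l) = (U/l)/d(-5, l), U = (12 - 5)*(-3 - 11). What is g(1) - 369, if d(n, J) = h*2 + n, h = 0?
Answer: -1747/5 ≈ -349.40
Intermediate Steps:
d(n, J) = n (d(n, J) = 0*2 + n = 0 + n = n)
U = -98 (U = 7*(-14) = -98)
g(l) = 98/(5*l) (g(l) = -98/l/(-5) = -98/l*(-1/5) = 98/(5*l))
g(1) - 369 = (98/5)/1 - 369 = (98/5)*1 - 369 = 98/5 - 369 = -1747/5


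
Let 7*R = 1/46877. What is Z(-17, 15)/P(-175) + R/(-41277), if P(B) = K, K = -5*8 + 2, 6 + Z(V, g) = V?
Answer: 311525650531/514694553114 ≈ 0.60526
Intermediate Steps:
Z(V, g) = -6 + V
K = -38 (K = -40 + 2 = -38)
P(B) = -38
R = 1/328139 (R = (1/7)/46877 = (1/7)*(1/46877) = 1/328139 ≈ 3.0475e-6)
Z(-17, 15)/P(-175) + R/(-41277) = (-6 - 17)/(-38) + (1/328139)/(-41277) = -23*(-1/38) + (1/328139)*(-1/41277) = 23/38 - 1/13544593503 = 311525650531/514694553114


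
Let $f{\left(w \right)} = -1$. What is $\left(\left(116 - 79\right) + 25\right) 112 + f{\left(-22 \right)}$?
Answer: $6943$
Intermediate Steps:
$\left(\left(116 - 79\right) + 25\right) 112 + f{\left(-22 \right)} = \left(\left(116 - 79\right) + 25\right) 112 - 1 = \left(37 + 25\right) 112 - 1 = 62 \cdot 112 - 1 = 6944 - 1 = 6943$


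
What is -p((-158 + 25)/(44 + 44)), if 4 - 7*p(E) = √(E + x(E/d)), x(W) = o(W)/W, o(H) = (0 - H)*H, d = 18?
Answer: -4/7 + I*√24871/924 ≈ -0.57143 + 0.17068*I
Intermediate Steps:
o(H) = -H² (o(H) = (-H)*H = -H²)
x(W) = -W (x(W) = (-W²)/W = -W)
p(E) = 4/7 - √34*√E/42 (p(E) = 4/7 - √(E - E/18)/7 = 4/7 - √34*√E/6/7 = 4/7 - √34*√E/42)
-p((-158 + 25)/(44 + 44)) = -(4/7 - √34*√((-158 + 25)/(44 + 44))/42) = -(4/7 - √34*√(-133/88)/42) = -(4/7 - √34*I*√2926/44/42) = -(4/7 - I*√24871/924) = -4/7 + I*√24871/924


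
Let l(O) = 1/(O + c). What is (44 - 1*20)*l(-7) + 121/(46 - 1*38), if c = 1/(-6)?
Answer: 4051/344 ≈ 11.776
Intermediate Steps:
c = -⅙ ≈ -0.16667
l(O) = 1/(-⅙ + O) (l(O) = 1/(O - ⅙) = 1/(-⅙ + O))
(44 - 1*20)*l(-7) + 121/(46 - 1*38) = (44 - 1*20)*(6/(-1 + 6*(-7))) + 121/(46 - 1*38) = (44 - 20)*(6/(-1 - 42)) + 121/(46 - 38) = 24*(6/(-43)) + 121/8 = 24*(6*(-1/43)) + 121*(⅛) = 24*(-6/43) + 121/8 = -144/43 + 121/8 = 4051/344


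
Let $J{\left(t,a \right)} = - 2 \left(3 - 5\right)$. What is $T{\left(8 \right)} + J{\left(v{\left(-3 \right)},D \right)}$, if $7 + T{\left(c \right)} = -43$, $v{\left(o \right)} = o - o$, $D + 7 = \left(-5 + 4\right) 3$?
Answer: $-46$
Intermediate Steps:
$D = -10$ ($D = -7 + \left(-5 + 4\right) 3 = -7 - 3 = -10$)
$v{\left(o \right)} = 0$
$T{\left(c \right)} = -50$ ($T{\left(c \right)} = -7 - 43 = -50$)
$J{\left(t,a \right)} = 4$ ($J{\left(t,a \right)} = \left(-2\right) \left(-2\right) = 4$)
$T{\left(8 \right)} + J{\left(v{\left(-3 \right)},D \right)} = -50 + 4 = -46$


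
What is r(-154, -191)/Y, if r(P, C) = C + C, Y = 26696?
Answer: -191/13348 ≈ -0.014309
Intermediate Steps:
r(P, C) = 2*C
r(-154, -191)/Y = (2*(-191))/26696 = -382*1/26696 = -191/13348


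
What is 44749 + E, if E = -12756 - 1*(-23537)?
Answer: 55530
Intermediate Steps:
E = 10781 (E = -12756 + 23537 = 10781)
44749 + E = 44749 + 10781 = 55530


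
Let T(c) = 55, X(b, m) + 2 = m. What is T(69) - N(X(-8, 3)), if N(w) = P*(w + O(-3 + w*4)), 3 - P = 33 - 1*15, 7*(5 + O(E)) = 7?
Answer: 10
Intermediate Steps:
O(E) = -4 (O(E) = -5 + (⅐)*7 = -5 + 1 = -4)
P = -15 (P = 3 - (33 - 1*15) = 3 - (33 - 15) = 3 - 1*18 = 3 - 18 = -15)
X(b, m) = -2 + m
N(w) = 60 - 15*w (N(w) = -15*(w - 4) = -15*(-4 + w) = 60 - 15*w)
T(69) - N(X(-8, 3)) = 55 - (60 - 15*(-2 + 3)) = 55 - (60 - 15*1) = 55 - (60 - 15) = 55 - 1*45 = 55 - 45 = 10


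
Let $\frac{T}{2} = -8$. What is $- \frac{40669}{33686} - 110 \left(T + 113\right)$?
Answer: $- \frac{359470289}{33686} \approx -10671.0$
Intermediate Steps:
$T = -16$ ($T = 2 \left(-8\right) = -16$)
$- \frac{40669}{33686} - 110 \left(T + 113\right) = - \frac{40669}{33686} - 110 \left(-16 + 113\right) = \left(-40669\right) \frac{1}{33686} - 10670 = - \frac{40669}{33686} - 10670 = - \frac{359470289}{33686}$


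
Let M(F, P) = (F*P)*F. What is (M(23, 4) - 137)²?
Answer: 3916441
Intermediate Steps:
M(F, P) = P*F²
(M(23, 4) - 137)² = (4*23² - 137)² = (4*529 - 137)² = (2116 - 137)² = 1979² = 3916441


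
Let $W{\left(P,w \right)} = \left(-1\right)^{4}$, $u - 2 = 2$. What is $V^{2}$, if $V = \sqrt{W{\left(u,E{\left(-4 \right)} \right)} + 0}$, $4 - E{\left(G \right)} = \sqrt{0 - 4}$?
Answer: $1$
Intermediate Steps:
$E{\left(G \right)} = 4 - 2 i$ ($E{\left(G \right)} = 4 - \sqrt{0 - 4} = 4 - \sqrt{-4} = 4 - 2 i$)
$u = 4$ ($u = 2 + 2 = 4$)
$W{\left(P,w \right)} = 1$
$V = 1$ ($V = \sqrt{1 + 0} = \sqrt{1} = 1$)
$V^{2} = 1^{2} = 1$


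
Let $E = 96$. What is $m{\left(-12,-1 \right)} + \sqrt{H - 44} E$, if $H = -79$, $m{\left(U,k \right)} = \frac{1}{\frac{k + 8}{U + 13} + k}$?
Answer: $\frac{1}{6} + 96 i \sqrt{123} \approx 0.16667 + 1064.7 i$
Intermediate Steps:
$m{\left(U,k \right)} = \frac{1}{k + \frac{8 + k}{13 + U}}$ ($m{\left(U,k \right)} = \frac{1}{\frac{8 + k}{13 + U} + k} = \frac{1}{k + \frac{8 + k}{13 + U}}$)
$m{\left(-12,-1 \right)} + \sqrt{H - 44} E = \frac{13 - 12}{8 + 14 \left(-1\right) - -12} + \sqrt{-79 - 44} \cdot 96 = \frac{1}{8 - 14 + 12} \cdot 1 + \sqrt{-123} \cdot 96 = \frac{1}{6} \cdot 1 + i \sqrt{123} \cdot 96 = \frac{1}{6} \cdot 1 + 96 i \sqrt{123} = \frac{1}{6} + 96 i \sqrt{123}$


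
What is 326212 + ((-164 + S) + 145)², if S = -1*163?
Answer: 359336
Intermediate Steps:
S = -163
326212 + ((-164 + S) + 145)² = 326212 + ((-164 - 163) + 145)² = 326212 + (-327 + 145)² = 326212 + (-182)² = 326212 + 33124 = 359336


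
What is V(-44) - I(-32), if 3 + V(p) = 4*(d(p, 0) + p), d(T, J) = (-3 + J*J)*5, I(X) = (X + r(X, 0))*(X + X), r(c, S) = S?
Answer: -2287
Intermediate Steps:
I(X) = 2*X² (I(X) = (X + 0)*(X + X) = X*(2*X) = 2*X²)
d(T, J) = -15 + 5*J² (d(T, J) = (-3 + J²)*5 = -15 + 5*J²)
V(p) = -63 + 4*p (V(p) = -3 + 4*((-15 + 5*0²) + p) = -3 + 4*((-15 + 5*0) + p) = -3 + 4*((-15 + 0) + p) = -3 + 4*(-15 + p) = -3 + (-60 + 4*p) = -63 + 4*p)
V(-44) - I(-32) = (-63 + 4*(-44)) - 2*(-32)² = (-63 - 176) - 2*1024 = -239 - 1*2048 = -239 - 2048 = -2287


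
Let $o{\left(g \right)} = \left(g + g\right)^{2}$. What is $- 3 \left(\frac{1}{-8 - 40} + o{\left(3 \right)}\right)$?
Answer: $- \frac{1727}{16} \approx -107.94$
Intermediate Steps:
$o{\left(g \right)} = 4 g^{2}$ ($o{\left(g \right)} = \left(2 g\right)^{2} = 4 g^{2}$)
$- 3 \left(\frac{1}{-8 - 40} + o{\left(3 \right)}\right) = - 3 \left(\frac{1}{-8 - 40} + 4 \cdot 3^{2}\right) = - 3 \left(\frac{1}{-48} + 4 \cdot 9\right) = - 3 \left(- \frac{1}{48} + 36\right) = \left(-3\right) \frac{1727}{48} = - \frac{1727}{16}$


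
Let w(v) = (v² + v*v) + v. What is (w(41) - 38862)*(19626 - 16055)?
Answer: -126624089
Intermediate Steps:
w(v) = v + 2*v² (w(v) = (v² + v²) + v = 2*v² + v = v + 2*v²)
(w(41) - 38862)*(19626 - 16055) = (41*(1 + 2*41) - 38862)*(19626 - 16055) = (41*(1 + 82) - 38862)*3571 = (41*83 - 38862)*3571 = (3403 - 38862)*3571 = -35459*3571 = -126624089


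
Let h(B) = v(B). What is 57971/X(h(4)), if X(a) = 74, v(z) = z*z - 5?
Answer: 57971/74 ≈ 783.39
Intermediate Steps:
v(z) = -5 + z² (v(z) = z² - 5 = -5 + z²)
h(B) = -5 + B²
57971/X(h(4)) = 57971/74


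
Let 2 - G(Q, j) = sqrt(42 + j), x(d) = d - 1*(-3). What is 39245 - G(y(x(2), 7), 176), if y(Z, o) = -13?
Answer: 39243 + sqrt(218) ≈ 39258.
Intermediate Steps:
x(d) = 3 + d (x(d) = d + 3 = 3 + d)
G(Q, j) = 2 - sqrt(42 + j)
39245 - G(y(x(2), 7), 176) = 39245 - (2 - sqrt(42 + 176)) = 39245 - (2 - sqrt(218)) = 39245 + (-2 + sqrt(218)) = 39243 + sqrt(218)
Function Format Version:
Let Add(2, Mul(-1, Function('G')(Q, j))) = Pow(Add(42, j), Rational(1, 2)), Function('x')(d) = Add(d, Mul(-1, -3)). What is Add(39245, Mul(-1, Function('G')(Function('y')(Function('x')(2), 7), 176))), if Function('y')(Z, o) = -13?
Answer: Add(39243, Pow(218, Rational(1, 2))) ≈ 39258.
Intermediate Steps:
Function('x')(d) = Add(3, d) (Function('x')(d) = Add(d, 3) = Add(3, d))
Function('G')(Q, j) = Add(2, Mul(-1, Pow(Add(42, j), Rational(1, 2))))
Add(39245, Mul(-1, Function('G')(Function('y')(Function('x')(2), 7), 176))) = Add(39245, Mul(-1, Add(2, Mul(-1, Pow(Add(42, 176), Rational(1, 2)))))) = Add(39245, Mul(-1, Add(2, Mul(-1, Pow(218, Rational(1, 2)))))) = Add(39245, Add(-2, Pow(218, Rational(1, 2)))) = Add(39243, Pow(218, Rational(1, 2)))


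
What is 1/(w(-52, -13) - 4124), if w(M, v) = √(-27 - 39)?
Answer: -2062/8503721 - I*√66/17007442 ≈ -0.00024248 - 4.7768e-7*I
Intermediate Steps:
w(M, v) = I*√66 (w(M, v) = √(-66) = I*√66)
1/(w(-52, -13) - 4124) = 1/(I*√66 - 4124) = 1/(-4124 + I*√66)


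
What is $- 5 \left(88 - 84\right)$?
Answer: $-20$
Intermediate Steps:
$- 5 \left(88 - 84\right) = \left(-5\right) 4 = -20$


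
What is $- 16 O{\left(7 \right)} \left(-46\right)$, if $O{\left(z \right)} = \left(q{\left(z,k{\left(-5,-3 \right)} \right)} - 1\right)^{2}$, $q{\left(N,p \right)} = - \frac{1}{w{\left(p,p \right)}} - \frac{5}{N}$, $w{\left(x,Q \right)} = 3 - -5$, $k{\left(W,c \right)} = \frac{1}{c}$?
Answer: $\frac{244007}{98} \approx 2489.9$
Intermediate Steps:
$w{\left(x,Q \right)} = 8$ ($w{\left(x,Q \right)} = 3 + 5 = 8$)
$q{\left(N,p \right)} = - \frac{1}{8} - \frac{5}{N}$
$O{\left(z \right)} = \left(-1 + \frac{-40 - z}{8 z}\right)^{2}$ ($O{\left(z \right)} = \left(\frac{-40 - z}{8 z} - 1\right)^{2} = \left(-1 + \frac{-40 - z}{8 z}\right)^{2}$)
$- 16 O{\left(7 \right)} \left(-46\right) = - 16 \frac{\left(40 + 9 \cdot 7\right)^{2}}{64 \cdot 49} \left(-46\right) = - 16 \cdot \frac{1}{64} \cdot \frac{1}{49} \left(40 + 63\right)^{2} \left(-46\right) = - 16 \cdot \frac{1}{64} \cdot \frac{1}{49} \cdot 103^{2} \left(-46\right) = - 16 \cdot \frac{1}{64} \cdot \frac{1}{49} \cdot 10609 \left(-46\right) = \left(-16\right) \frac{10609}{3136} \left(-46\right) = \left(- \frac{10609}{196}\right) \left(-46\right) = \frac{244007}{98}$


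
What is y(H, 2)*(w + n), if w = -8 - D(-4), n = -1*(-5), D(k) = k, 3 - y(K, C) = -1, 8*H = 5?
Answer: 4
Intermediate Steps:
H = 5/8 (H = (1/8)*5 = 5/8 ≈ 0.62500)
y(K, C) = 4 (y(K, C) = 3 - 1*(-1) = 3 + 1 = 4)
n = 5
w = -4 (w = -8 - 1*(-4) = -8 + 4 = -4)
y(H, 2)*(w + n) = 4*(-4 + 5) = 4*1 = 4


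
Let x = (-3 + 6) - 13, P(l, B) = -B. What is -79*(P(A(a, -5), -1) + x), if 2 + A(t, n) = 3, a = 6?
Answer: 711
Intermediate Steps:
A(t, n) = 1 (A(t, n) = -2 + 3 = 1)
x = -10 (x = 3 - 13 = -10)
-79*(P(A(a, -5), -1) + x) = -79*(-1*(-1) - 10) = -79*(1 - 10) = -79*(-9) = 711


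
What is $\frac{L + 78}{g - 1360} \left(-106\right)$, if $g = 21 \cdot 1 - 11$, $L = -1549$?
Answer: $- \frac{77963}{675} \approx -115.5$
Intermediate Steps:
$g = 10$ ($g = 21 - 11 = 10$)
$\frac{L + 78}{g - 1360} \left(-106\right) = \frac{-1549 + 78}{10 - 1360} \left(-106\right) = - \frac{1471}{-1350} \left(-106\right) = \left(-1471\right) \left(- \frac{1}{1350}\right) \left(-106\right) = \frac{1471}{1350} \left(-106\right) = - \frac{77963}{675}$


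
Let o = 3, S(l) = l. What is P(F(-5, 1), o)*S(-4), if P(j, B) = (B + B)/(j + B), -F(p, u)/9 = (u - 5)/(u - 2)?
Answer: 8/11 ≈ 0.72727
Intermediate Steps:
F(p, u) = -9*(-5 + u)/(-2 + u) (F(p, u) = -9*(u - 5)/(u - 2) = -9*(-5 + u)/(-2 + u))
P(j, B) = 2*B/(B + j) (P(j, B) = (2*B)/(B + j) = 2*B/(B + j))
P(F(-5, 1), o)*S(-4) = (2*3/(3 + 9*(5 - 1*1)/(-2 + 1)))*(-4) = (2*3/(3 + 9*(5 - 1)/(-1)))*(-4) = (2*3/(3 + 9*(-1)*4))*(-4) = (2*3/(3 - 36))*(-4) = (2*3/(-33))*(-4) = (2*3*(-1/33))*(-4) = -2/11*(-4) = 8/11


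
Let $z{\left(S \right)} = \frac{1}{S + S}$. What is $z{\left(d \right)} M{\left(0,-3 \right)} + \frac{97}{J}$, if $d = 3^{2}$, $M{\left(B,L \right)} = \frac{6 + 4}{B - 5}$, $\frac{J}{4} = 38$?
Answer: $\frac{721}{1368} \approx 0.52705$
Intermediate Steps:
$J = 152$ ($J = 4 \cdot 38 = 152$)
$M{\left(B,L \right)} = \frac{10}{-5 + B}$
$d = 9$
$z{\left(S \right)} = \frac{1}{2 S}$
$z{\left(d \right)} M{\left(0,-3 \right)} + \frac{97}{J} = \frac{1}{2 \cdot 9} \frac{10}{-5 + 0} + \frac{97}{152} = \frac{1}{2} \cdot \frac{1}{9} \frac{10}{-5} + 97 \cdot \frac{1}{152} = \frac{10 \left(- \frac{1}{5}\right)}{18} + \frac{97}{152} = \frac{1}{18} \left(-2\right) + \frac{97}{152} = - \frac{1}{9} + \frac{97}{152} = \frac{721}{1368}$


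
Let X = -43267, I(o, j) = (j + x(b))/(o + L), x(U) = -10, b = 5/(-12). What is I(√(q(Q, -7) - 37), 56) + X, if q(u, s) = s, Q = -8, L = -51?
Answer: -4975807/115 - 4*I*√11/115 ≈ -43268.0 - 0.11536*I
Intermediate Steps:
b = -5/12 (b = 5*(-1/12) = -5/12 ≈ -0.41667)
I(o, j) = (-10 + j)/(-51 + o) (I(o, j) = (j - 10)/(o - 51) = (-10 + j)/(-51 + o))
I(√(q(Q, -7) - 37), 56) + X = (-10 + 56)/(-51 + √(-7 - 37)) - 43267 = 46/(-51 + √(-44)) - 43267 = 46/(-51 + 2*I*√11) - 43267 = -43267 + 46/(-51 + 2*I*√11)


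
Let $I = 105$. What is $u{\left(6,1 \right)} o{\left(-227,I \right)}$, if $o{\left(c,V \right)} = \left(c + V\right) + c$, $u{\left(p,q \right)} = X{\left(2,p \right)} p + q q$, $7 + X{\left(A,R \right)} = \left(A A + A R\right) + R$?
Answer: $-31759$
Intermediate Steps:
$X{\left(A,R \right)} = -7 + R + A^{2} + A R$ ($X{\left(A,R \right)} = -7 + \left(\left(A A + A R\right) + R\right) = -7 + \left(\left(A^{2} + A R\right) + R\right) = -7 + \left(R + A^{2} + A R\right) = -7 + R + A^{2} + A R$)
$u{\left(p,q \right)} = q^{2} + p \left(-3 + 3 p\right)$ ($u{\left(p,q \right)} = \left(-7 + p + 2^{2} + 2 p\right) p + q q = \left(-7 + p + 4 + 2 p\right) p + q^{2} = \left(-3 + 3 p\right) p + q^{2} = p \left(-3 + 3 p\right) + q^{2} = q^{2} + p \left(-3 + 3 p\right)$)
$o{\left(c,V \right)} = V + 2 c$ ($o{\left(c,V \right)} = \left(V + c\right) + c = V + 2 c$)
$u{\left(6,1 \right)} o{\left(-227,I \right)} = \left(1^{2} + 3 \cdot 6 \left(-1 + 6\right)\right) \left(105 + 2 \left(-227\right)\right) = \left(1 + 3 \cdot 6 \cdot 5\right) \left(105 - 454\right) = \left(1 + 90\right) \left(-349\right) = 91 \left(-349\right) = -31759$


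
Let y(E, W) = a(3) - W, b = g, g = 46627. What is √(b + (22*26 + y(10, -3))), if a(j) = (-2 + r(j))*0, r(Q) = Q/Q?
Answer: √47202 ≈ 217.26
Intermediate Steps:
r(Q) = 1
b = 46627
a(j) = 0 (a(j) = (-2 + 1)*0 = -1*0 = 0)
y(E, W) = -W (y(E, W) = 0 - W = -W)
√(b + (22*26 + y(10, -3))) = √(46627 + (22*26 - 1*(-3))) = √(46627 + (572 + 3)) = √(46627 + 575) = √47202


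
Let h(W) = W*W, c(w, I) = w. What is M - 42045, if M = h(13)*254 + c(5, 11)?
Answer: 886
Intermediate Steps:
h(W) = W²
M = 42931 (M = 13²*254 + 5 = 169*254 + 5 = 42926 + 5 = 42931)
M - 42045 = 42931 - 42045 = 886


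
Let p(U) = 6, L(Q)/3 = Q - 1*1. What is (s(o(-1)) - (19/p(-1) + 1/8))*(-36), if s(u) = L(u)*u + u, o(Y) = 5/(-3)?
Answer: -603/2 ≈ -301.50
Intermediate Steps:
L(Q) = -3 + 3*Q (L(Q) = 3*(Q - 1*1) = 3*(Q - 1) = 3*(-1 + Q) = -3 + 3*Q)
o(Y) = -5/3 (o(Y) = 5*(-1/3) = -5/3)
s(u) = u + u*(-3 + 3*u) (s(u) = (-3 + 3*u)*u + u = u*(-3 + 3*u) + u = u + u*(-3 + 3*u))
(s(o(-1)) - (19/p(-1) + 1/8))*(-36) = (-5*(-2 + 3*(-5/3))/3 - (19/6 + 1/8))*(-36) = (-5*(-2 - 5)/3 - (19*(1/6) + 1*(1/8)))*(-36) = (-5/3*(-7) - (19/6 + 1/8))*(-36) = (35/3 - 1*79/24)*(-36) = (35/3 - 79/24)*(-36) = (67/8)*(-36) = -603/2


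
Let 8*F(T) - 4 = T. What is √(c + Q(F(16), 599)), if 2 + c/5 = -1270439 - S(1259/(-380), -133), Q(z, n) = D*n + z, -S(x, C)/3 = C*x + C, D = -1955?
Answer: I*√30074531/2 ≈ 2742.0*I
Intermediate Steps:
F(T) = ½ + T/8
S(x, C) = -3*C - 3*C*x (S(x, C) = -3*(C*x + C) = -3*(C + C*x) = -3*C - 3*C*x)
Q(z, n) = z - 1955*n (Q(z, n) = -1955*n + z = z - 1955*n)
c = -25390361/4 (c = -10 + 5*(-1270439 - (-3)*(-133)*(1 + 1259/(-380))) = -10 + 5*(-1270439 - (-3)*(-133)*(1 + 1259*(-1/380))) = -10 + 5*(-1270439 - (-3)*(-133)*(1 - 1259/380)) = -10 + 5*(-1270439 - (-3)*(-133)*(-879)/380) = -10 + 5*(-1270439 - 1*(-18459/20)) = -10 + 5*(-1270439 + 18459/20) = -10 + 5*(-25390321/20) = -10 - 25390321/4 = -25390361/4 ≈ -6.3476e+6)
√(c + Q(F(16), 599)) = √(-25390361/4 + ((½ + (⅛)*16) - 1955*599)) = √(-25390361/4 + ((½ + 2) - 1171045)) = √(-25390361/4 + (5/2 - 1171045)) = √(-25390361/4 - 2342085/2) = √(-30074531/4) = I*√30074531/2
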